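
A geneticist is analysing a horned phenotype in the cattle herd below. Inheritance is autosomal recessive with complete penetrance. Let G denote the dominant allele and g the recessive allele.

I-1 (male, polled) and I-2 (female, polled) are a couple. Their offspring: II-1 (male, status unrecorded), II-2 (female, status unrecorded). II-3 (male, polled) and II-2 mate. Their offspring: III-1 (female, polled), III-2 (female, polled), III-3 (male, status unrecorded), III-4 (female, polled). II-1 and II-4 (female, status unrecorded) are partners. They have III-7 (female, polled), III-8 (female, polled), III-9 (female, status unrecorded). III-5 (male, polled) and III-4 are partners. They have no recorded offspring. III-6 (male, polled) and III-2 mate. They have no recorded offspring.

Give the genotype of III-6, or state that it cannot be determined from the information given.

cannot be determined

III-6's phenotype allows GG or Gg, and no parent or child forces a single allele at both positions; consistent genotype assignments exist with III-6 as GG or Gg.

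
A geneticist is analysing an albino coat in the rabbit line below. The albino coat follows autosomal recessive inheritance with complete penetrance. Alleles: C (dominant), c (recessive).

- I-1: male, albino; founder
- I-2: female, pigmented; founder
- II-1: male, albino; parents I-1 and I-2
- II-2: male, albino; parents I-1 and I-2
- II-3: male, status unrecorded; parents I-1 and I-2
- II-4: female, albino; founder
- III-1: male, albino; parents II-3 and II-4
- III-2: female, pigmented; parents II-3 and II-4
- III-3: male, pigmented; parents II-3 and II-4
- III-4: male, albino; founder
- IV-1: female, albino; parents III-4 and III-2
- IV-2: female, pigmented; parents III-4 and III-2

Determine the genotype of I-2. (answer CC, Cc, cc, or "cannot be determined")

Cc

From phenotype alone, I-2 is CC or Cc.
I-2 is pigmented so carries C and passed c to II-1 (cc), so I-2 is Cc.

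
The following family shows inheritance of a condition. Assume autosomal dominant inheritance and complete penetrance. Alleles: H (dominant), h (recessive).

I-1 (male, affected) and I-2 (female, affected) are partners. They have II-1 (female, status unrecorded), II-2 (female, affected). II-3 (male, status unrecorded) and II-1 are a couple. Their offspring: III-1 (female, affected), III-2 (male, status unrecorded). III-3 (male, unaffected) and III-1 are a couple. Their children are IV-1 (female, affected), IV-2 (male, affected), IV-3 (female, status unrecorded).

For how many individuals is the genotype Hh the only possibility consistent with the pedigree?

2

Obligate heterozygotes: IV-1 is affected so carries H and received h from III-3 (hh), so IV-1 is Hh; IV-2 is affected so carries H and received h from III-3 (hh), so IV-2 is Hh.
Every other individual is either homozygous by phenotype or has at least one consistent homozygous assignment, so the count is 2.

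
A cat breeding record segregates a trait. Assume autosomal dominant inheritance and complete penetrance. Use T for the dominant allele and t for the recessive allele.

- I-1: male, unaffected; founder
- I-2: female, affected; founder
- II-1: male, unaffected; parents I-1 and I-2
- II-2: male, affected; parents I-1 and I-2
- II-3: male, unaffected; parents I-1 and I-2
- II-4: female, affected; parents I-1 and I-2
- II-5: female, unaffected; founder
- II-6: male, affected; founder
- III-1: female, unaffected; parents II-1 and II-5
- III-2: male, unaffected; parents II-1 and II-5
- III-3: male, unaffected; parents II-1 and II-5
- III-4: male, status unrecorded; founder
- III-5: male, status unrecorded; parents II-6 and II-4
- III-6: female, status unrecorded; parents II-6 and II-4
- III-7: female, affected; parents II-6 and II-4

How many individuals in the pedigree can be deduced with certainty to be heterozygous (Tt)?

3

Obligate heterozygotes: I-2 is affected so carries T and passed t to II-1 (tt), so I-2 is Tt; II-2 is affected so carries T and received t from I-1 (tt), so II-2 is Tt; II-4 is affected so carries T and received t from I-1 (tt), so II-4 is Tt.
Every other individual is either homozygous by phenotype or has at least one consistent homozygous assignment, so the count is 3.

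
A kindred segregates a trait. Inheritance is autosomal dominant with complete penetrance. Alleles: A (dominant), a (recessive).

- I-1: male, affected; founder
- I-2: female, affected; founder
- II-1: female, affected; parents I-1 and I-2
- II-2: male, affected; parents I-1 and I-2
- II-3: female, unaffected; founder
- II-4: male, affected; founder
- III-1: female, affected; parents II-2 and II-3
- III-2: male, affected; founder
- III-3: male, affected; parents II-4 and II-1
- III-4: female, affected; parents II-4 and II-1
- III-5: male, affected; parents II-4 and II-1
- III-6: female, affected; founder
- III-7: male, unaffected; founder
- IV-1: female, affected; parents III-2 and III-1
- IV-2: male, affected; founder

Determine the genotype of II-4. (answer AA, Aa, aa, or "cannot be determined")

cannot be determined

II-4's phenotype allows AA or Aa, and no parent or child forces a single allele at both positions; consistent genotype assignments exist with II-4 as AA or Aa.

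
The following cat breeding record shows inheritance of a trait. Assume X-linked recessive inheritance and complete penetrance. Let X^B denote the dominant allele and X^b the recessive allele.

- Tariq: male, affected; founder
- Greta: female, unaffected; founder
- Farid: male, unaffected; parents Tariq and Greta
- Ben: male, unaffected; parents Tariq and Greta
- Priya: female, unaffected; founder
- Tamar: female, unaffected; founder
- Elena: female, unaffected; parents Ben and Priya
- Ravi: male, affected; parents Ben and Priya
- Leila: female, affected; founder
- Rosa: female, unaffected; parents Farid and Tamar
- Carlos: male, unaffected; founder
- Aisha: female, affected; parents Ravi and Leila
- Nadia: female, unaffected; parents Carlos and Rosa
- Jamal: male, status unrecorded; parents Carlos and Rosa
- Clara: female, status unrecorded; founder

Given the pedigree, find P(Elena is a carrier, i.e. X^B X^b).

Ben is unaffected, so Ben is X^B Y.
Priya is unaffected so carries B and passed b to Ravi (X^b Y), so Priya is X^B X^b.
Their cross gives offspring ratios 1/2 X^B X^B : 1/2 X^B X^b. Conditioning on Elena being unaffected, P(X^B X^b) = 1/2 / 1 = 1/2.

1/2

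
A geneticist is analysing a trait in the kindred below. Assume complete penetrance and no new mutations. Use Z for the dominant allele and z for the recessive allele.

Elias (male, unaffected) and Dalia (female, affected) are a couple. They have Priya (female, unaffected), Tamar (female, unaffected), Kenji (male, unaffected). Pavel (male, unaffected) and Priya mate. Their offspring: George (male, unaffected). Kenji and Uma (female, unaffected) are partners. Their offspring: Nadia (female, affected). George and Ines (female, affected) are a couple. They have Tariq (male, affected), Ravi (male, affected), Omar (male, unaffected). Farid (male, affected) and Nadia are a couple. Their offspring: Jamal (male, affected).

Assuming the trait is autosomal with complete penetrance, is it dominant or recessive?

recessive

Kenji and Uma are both unaffected yet have an affected child Nadia. Under dominance, an affected child requires at least one affected parent, so the trait cannot be dominant.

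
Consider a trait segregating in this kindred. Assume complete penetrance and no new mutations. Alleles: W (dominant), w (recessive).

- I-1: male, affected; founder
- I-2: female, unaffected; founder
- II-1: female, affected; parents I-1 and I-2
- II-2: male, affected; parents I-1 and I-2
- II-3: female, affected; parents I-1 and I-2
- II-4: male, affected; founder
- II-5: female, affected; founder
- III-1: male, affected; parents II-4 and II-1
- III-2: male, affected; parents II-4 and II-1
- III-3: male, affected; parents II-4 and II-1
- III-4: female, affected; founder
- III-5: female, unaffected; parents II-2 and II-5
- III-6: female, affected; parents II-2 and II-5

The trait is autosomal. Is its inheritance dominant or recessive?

dominant

II-2 and II-5 are both affected yet have an unaffected child III-5. Under a recessive model two affected parents are homozygous and every child would be affected, so the trait cannot be recessive.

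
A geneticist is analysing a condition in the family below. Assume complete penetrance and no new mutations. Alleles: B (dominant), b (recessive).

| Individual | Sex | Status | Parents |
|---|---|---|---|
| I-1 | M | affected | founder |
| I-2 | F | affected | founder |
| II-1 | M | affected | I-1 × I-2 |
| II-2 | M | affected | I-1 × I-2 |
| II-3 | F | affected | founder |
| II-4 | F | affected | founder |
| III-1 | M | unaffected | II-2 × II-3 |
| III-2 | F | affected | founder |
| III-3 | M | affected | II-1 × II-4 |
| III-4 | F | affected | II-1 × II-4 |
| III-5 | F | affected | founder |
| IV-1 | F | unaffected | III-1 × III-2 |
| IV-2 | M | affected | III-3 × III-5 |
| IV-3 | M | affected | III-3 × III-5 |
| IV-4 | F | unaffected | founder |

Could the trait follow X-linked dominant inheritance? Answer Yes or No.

Yes

A consistent assignment under X-linked dominant exists: I-1 X^B Y, I-2 X^B X^B, II-1 X^B Y, II-2 X^B Y, II-3 X^B X^b, II-4 X^B X^B, III-1 X^b Y, III-2 X^B X^b, III-3 X^B Y, III-4 X^B X^B, III-5 X^B X^B, IV-1 X^b X^b, IV-2 X^B Y, IV-3 X^B Y, IV-4 X^b X^b.
In this assignment every recorded phenotype matches its genotype and every non-founder's genotype is obtainable from its parents' genotypes, so the pedigree is consistent.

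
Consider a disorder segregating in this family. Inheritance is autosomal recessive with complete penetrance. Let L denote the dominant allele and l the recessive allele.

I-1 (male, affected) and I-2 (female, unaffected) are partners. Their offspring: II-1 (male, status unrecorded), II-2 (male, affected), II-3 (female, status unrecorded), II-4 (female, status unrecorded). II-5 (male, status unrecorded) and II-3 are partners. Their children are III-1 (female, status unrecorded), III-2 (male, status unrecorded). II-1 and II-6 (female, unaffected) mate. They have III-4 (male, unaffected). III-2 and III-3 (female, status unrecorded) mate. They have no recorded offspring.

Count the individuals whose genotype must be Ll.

1

Obligate heterozygotes: I-2 is unaffected so carries L and passed l to II-2 (ll), so I-2 is Ll.
Every other individual is either homozygous by phenotype or has at least one consistent homozygous assignment, so the count is 1.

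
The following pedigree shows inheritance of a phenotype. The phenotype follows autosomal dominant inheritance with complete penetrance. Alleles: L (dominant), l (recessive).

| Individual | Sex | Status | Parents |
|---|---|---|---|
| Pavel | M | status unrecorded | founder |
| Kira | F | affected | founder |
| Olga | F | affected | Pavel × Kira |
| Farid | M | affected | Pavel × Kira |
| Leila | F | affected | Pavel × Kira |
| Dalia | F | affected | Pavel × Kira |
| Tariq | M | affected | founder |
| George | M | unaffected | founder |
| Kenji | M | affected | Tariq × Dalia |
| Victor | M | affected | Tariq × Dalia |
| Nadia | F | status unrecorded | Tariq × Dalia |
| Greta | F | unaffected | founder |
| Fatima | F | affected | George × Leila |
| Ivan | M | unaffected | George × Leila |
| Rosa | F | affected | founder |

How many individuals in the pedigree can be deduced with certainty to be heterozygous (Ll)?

2

Obligate heterozygotes: Leila is affected so carries L and passed l to Ivan (ll), so Leila is Ll; Fatima is affected so carries L and received l from George (ll), so Fatima is Ll.
Every other individual is either homozygous by phenotype or has at least one consistent homozygous assignment, so the count is 2.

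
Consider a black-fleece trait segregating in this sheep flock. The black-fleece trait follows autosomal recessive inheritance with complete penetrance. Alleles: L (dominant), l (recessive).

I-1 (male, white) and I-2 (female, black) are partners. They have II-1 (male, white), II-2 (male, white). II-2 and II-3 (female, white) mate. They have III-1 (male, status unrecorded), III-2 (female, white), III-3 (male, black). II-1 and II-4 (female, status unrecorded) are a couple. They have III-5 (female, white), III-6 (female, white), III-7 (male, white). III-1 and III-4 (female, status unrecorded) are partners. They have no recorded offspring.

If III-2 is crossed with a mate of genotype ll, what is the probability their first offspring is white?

II-2 is white so carries L and received l from I-2 (ll), so II-2 is Ll.
II-3 is white so carries L and passed l to III-3 (ll), so II-3 is Ll.
III-2 is a white offspring of II-2 (Ll) × II-3 (Ll), whose cross gives 1/4 LL : 1/2 Ll : 1/4 ll; conditioning on being white, III-2 is LL with probability 1/3, Ll with probability 2/3.
Summing over parental genotype combinations, P(offspring is white) = 1/3·1 + 2/3·1/2 = 2/3.

2/3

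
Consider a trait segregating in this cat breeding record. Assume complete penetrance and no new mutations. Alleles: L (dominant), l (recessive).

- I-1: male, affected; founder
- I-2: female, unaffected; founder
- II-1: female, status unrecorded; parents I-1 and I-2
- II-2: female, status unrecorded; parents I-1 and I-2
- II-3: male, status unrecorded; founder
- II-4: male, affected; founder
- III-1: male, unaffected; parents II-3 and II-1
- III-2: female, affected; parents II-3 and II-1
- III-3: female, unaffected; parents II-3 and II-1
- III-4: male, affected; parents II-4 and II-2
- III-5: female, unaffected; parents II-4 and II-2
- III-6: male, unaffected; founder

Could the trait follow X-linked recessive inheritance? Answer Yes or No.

Yes

A consistent assignment under X-linked recessive exists: I-1 X^l Y, I-2 X^L X^L, II-1 X^L X^l, II-2 X^L X^l, II-3 X^l Y, II-4 X^l Y, III-1 X^L Y, III-2 X^l X^l, III-3 X^L X^l, III-4 X^l Y, III-5 X^L X^l, III-6 X^L Y.
In this assignment every recorded phenotype matches its genotype and every non-founder's genotype is obtainable from its parents' genotypes, so the pedigree is consistent.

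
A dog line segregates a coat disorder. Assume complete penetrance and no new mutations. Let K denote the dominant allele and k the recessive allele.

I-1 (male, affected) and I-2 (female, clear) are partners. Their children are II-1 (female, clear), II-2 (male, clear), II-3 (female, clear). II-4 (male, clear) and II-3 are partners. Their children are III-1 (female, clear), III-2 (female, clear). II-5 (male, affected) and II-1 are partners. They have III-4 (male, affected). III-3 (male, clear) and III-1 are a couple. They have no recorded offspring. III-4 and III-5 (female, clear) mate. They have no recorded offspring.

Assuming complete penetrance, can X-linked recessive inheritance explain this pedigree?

A consistent assignment under X-linked recessive exists: I-1 X^k Y, I-2 X^K X^K, II-1 X^K X^k, II-2 X^K Y, II-3 X^K X^k, II-4 X^K Y, II-5 X^k Y, III-1 X^K X^K, III-2 X^K X^K, III-3 X^K Y, III-4 X^k Y, III-5 X^K X^K.
In this assignment every recorded phenotype matches its genotype and every non-founder's genotype is obtainable from its parents' genotypes, so the pedigree is consistent.

Yes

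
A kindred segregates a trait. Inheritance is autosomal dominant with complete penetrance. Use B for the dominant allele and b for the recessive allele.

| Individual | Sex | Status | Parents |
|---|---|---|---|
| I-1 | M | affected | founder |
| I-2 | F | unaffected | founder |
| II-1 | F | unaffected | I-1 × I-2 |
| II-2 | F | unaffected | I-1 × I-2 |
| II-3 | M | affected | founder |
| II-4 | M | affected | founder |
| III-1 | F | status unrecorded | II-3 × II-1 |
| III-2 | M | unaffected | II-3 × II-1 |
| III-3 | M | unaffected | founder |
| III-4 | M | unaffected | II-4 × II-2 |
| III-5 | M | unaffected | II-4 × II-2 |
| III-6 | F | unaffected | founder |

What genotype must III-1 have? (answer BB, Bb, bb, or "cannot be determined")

cannot be determined

III-1's phenotype is unrecorded, and no parent or child forces a single allele at both positions; consistent genotype assignments exist with III-1 as Bb or bb.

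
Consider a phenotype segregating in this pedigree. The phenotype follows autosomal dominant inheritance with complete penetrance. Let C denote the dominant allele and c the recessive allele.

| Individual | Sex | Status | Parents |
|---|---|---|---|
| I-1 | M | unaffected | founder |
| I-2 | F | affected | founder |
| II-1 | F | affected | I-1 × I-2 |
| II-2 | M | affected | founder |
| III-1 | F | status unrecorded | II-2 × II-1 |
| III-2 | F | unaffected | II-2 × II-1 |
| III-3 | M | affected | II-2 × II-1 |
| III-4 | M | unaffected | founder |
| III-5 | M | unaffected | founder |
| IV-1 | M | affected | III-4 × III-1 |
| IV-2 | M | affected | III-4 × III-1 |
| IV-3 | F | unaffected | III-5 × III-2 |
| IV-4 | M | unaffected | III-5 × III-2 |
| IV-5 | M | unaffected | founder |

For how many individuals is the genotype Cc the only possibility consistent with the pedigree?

4

Obligate heterozygotes: II-1 is affected so carries C and received c from I-1 (cc), so II-1 is Cc; II-2 is affected so carries C and passed c to III-2 (cc), so II-2 is Cc; IV-1 is affected so carries C and received c from III-4 (cc), so IV-1 is Cc; IV-2 is affected so carries C and received c from III-4 (cc), so IV-2 is Cc.
Every other individual is either homozygous by phenotype or has at least one consistent homozygous assignment, so the count is 4.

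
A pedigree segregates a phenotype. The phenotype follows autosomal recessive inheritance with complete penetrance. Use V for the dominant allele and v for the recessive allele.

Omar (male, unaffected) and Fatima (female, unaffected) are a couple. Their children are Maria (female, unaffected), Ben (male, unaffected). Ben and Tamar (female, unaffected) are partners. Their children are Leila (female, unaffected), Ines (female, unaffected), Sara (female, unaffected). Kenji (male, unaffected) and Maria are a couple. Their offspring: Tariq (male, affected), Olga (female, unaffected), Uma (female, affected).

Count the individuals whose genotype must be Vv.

2

Obligate heterozygotes: Maria is unaffected so carries V and passed v to Tariq (vv), so Maria is Vv; Kenji is unaffected so carries V and passed v to Tariq (vv), so Kenji is Vv.
Every other individual is either homozygous by phenotype or has at least one consistent homozygous assignment, so the count is 2.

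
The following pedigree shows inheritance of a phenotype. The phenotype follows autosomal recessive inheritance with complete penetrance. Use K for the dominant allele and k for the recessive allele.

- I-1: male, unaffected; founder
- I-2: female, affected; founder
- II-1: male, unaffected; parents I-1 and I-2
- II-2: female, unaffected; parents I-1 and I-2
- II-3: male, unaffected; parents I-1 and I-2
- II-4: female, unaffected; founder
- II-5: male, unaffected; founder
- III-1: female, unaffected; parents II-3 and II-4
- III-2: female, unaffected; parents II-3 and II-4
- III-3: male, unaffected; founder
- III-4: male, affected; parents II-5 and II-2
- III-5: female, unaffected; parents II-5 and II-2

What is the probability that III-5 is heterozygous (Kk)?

2/3

II-5 is unaffected so carries K and passed k to III-4 (kk), so II-5 is Kk.
II-2 is unaffected so carries K and received k from I-2 (kk), so II-2 is Kk.
Their cross gives offspring ratios 1/4 KK : 1/2 Kk : 1/4 kk. Conditioning on III-5 being unaffected, P(Kk) = 1/2 / 3/4 = 2/3.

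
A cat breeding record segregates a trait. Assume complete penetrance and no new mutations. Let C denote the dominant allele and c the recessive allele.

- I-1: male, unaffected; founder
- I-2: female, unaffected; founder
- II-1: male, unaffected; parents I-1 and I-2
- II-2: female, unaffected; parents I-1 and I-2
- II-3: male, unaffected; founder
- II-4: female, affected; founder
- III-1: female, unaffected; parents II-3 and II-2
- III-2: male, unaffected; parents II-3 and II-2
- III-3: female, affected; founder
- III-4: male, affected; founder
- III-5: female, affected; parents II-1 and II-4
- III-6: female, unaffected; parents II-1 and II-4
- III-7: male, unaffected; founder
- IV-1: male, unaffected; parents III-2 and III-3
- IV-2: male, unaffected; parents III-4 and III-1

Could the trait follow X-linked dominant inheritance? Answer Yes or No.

A consistent assignment under X-linked dominant exists: I-1 X^c Y, I-2 X^c X^c, II-1 X^c Y, II-2 X^c X^c, II-3 X^c Y, II-4 X^C X^c, III-1 X^c X^c, III-2 X^c Y, III-3 X^C X^c, III-4 X^C Y, III-5 X^C X^c, III-6 X^c X^c, III-7 X^c Y, IV-1 X^c Y, IV-2 X^c Y.
In this assignment every recorded phenotype matches its genotype and every non-founder's genotype is obtainable from its parents' genotypes, so the pedigree is consistent.

Yes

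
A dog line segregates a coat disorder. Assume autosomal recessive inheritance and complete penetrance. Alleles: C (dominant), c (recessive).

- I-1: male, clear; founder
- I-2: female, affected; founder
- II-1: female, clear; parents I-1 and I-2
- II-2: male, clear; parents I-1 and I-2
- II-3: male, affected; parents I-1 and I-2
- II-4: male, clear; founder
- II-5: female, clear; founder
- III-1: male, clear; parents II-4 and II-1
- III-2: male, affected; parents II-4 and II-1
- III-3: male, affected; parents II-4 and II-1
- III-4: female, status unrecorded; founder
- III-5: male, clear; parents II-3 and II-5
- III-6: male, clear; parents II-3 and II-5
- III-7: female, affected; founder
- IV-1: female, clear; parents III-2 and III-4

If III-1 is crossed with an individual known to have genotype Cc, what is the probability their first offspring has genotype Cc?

II-4 is clear so carries C and passed c to III-2 (cc), so II-4 is Cc.
II-1 is clear so carries C and received c from I-2 (cc), so II-1 is Cc.
III-1 is a clear offspring of II-4 (Cc) × II-1 (Cc), whose cross gives 1/4 CC : 1/2 Cc : 1/4 cc; conditioning on being clear, III-1 is CC with probability 1/3, Cc with probability 2/3.
Summing over parental genotype combinations, P(offspring has genotype Cc) = 1/3·1/2 + 2/3·1/2 = 1/2.

1/2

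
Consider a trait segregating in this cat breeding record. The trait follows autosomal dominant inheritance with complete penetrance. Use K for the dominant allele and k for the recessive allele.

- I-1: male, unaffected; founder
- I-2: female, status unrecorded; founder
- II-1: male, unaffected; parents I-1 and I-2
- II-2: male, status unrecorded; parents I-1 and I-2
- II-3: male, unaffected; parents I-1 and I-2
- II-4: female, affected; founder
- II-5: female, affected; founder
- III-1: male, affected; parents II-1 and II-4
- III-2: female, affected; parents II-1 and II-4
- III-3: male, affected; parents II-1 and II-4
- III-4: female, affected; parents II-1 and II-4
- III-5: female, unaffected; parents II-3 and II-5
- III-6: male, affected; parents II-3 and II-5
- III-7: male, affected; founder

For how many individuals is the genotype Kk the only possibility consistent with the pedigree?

6

Obligate heterozygotes: II-5 is affected so carries K and passed k to III-5 (kk), so II-5 is Kk; III-1 is affected so carries K and received k from II-1 (kk), so III-1 is Kk; III-2 is affected so carries K and received k from II-1 (kk), so III-2 is Kk; III-3 is affected so carries K and received k from II-1 (kk), so III-3 is Kk; III-4 is affected so carries K and received k from II-1 (kk), so III-4 is Kk; III-6 is affected so carries K and received k from II-3 (kk), so III-6 is Kk.
Every other individual is either homozygous by phenotype or has at least one consistent homozygous assignment, so the count is 6.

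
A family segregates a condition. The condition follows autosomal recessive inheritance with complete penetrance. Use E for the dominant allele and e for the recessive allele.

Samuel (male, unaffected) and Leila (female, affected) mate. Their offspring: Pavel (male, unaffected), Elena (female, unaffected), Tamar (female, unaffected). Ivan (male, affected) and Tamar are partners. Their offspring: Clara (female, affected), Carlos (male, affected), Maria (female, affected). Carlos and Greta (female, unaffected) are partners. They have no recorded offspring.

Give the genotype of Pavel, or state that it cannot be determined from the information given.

Ee

From phenotype alone, Pavel is EE or Ee.
Pavel is unaffected so carries E and received e from Leila (ee), so Pavel is Ee.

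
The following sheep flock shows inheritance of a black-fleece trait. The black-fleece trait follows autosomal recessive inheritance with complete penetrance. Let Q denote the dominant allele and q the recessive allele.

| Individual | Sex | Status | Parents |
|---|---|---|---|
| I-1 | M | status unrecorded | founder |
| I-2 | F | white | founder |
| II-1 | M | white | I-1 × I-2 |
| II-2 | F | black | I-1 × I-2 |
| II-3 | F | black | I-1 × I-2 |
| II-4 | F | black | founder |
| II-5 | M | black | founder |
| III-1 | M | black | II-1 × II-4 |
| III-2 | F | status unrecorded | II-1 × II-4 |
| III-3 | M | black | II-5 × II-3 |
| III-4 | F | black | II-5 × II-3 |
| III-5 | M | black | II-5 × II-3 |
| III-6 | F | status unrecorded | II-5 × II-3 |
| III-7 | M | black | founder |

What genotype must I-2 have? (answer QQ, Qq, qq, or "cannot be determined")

Qq

From phenotype alone, I-2 is QQ or Qq.
I-2 is white so carries Q and passed q to II-2 (qq), so I-2 is Qq.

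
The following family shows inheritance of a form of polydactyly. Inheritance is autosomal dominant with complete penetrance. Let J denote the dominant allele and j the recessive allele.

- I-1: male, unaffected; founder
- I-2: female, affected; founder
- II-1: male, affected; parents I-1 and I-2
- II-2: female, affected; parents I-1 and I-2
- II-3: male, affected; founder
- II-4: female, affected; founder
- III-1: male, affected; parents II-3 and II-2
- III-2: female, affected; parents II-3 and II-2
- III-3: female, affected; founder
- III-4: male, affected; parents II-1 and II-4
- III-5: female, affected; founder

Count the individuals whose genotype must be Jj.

Obligate heterozygotes: II-1 is affected so carries J and received j from I-1 (jj), so II-1 is Jj; II-2 is affected so carries J and received j from I-1 (jj), so II-2 is Jj.
Every other individual is either homozygous by phenotype or has at least one consistent homozygous assignment, so the count is 2.

2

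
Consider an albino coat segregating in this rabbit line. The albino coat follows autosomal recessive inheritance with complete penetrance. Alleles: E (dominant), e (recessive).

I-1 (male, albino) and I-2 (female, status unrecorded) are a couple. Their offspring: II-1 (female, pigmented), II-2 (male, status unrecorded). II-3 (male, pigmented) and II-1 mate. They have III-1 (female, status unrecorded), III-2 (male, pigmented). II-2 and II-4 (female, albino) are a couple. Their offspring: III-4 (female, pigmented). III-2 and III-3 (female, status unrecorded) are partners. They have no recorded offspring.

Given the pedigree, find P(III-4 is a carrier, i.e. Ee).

1

III-4 is pigmented so carries E and received e from II-4 (ee), so III-4 is Ee, giving P(Ee) = 1.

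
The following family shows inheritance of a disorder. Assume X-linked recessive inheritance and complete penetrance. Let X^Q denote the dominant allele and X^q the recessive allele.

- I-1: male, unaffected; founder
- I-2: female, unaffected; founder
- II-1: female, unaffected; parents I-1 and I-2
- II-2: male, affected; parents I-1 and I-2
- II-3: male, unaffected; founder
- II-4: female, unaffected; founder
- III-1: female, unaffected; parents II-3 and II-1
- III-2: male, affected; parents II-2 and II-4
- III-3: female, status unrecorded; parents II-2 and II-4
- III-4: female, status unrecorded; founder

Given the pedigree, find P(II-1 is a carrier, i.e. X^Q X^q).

1/2

I-1 is unaffected, so I-1 is X^Q Y.
I-2 is unaffected so carries Q and passed q to II-2 (X^q Y), so I-2 is X^Q X^q.
Their cross gives offspring ratios 1/2 X^Q X^Q : 1/2 X^Q X^q. Conditioning on II-1 being unaffected, P(X^Q X^q) = 1/2 / 1 = 1/2 before taking II-1's own offspring into account.
II-3 is unaffected, so II-3 is X^Q Y.
II-1's offspring (III-1) would show their recorded status with the same probability whether II-1 is X^Q X^q or X^Q X^Q, so they carry no information and P(X^Q X^q) = 1/2.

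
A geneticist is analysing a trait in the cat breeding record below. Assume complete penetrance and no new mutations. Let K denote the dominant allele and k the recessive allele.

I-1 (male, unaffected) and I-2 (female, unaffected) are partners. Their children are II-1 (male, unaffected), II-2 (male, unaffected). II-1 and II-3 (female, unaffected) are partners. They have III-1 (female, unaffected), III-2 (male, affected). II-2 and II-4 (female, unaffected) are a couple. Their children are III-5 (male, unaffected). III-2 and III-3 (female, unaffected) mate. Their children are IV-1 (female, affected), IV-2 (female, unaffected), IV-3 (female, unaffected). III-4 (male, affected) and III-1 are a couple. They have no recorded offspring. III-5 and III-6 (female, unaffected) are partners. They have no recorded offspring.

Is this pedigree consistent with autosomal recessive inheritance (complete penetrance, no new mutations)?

A consistent assignment under autosomal recessive exists: I-1 KK, I-2 Kk, II-1 Kk, II-2 KK, II-3 Kk, II-4 KK, III-1 KK, III-2 kk, III-3 Kk, III-4 kk, III-5 KK, III-6 KK, IV-1 kk, IV-2 Kk, IV-3 Kk.
In this assignment every recorded phenotype matches its genotype and every non-founder's genotype is obtainable from its parents' genotypes, so the pedigree is consistent.

Yes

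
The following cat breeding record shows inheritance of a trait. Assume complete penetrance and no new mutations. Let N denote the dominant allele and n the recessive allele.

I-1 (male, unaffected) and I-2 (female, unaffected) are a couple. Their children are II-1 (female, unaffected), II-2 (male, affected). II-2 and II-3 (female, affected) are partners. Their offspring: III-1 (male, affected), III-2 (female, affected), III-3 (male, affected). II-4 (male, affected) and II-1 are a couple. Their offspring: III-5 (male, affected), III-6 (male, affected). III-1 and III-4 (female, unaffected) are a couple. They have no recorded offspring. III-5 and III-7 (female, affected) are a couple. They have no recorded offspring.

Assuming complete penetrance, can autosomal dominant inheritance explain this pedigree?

No

Under autosomal dominant, II-2 (affected, male) cannot arise from I-1 (unaffected) × I-2 (unaffected).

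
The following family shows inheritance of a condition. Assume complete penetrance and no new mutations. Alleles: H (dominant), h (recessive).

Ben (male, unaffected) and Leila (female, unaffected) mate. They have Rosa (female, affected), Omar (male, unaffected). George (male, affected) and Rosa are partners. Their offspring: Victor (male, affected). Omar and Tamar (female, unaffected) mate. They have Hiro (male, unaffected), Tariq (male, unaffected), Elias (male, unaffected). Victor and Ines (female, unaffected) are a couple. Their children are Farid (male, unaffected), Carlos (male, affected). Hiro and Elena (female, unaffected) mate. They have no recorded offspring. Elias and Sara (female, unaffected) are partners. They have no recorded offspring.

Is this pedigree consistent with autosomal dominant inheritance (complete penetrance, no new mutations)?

No

Under autosomal dominant, Rosa (affected, female) cannot arise from Ben (unaffected) × Leila (unaffected).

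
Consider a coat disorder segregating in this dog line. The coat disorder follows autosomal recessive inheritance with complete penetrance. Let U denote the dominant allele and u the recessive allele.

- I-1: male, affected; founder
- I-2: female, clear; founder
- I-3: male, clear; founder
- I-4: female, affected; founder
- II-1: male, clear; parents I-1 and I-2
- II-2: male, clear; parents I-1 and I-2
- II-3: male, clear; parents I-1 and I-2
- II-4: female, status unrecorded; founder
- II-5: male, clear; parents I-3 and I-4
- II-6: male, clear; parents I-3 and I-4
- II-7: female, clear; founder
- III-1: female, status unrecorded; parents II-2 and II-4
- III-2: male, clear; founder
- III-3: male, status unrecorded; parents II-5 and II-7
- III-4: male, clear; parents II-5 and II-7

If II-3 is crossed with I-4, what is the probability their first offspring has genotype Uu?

1/2

II-3 is clear so carries U and received u from I-1 (uu), so II-3 is Uu.
I-4 is affected, so I-4 is uu.
The cross gives 1/2 Uu : 1/2 uu, so P(offspring has genotype Uu) = 1/2.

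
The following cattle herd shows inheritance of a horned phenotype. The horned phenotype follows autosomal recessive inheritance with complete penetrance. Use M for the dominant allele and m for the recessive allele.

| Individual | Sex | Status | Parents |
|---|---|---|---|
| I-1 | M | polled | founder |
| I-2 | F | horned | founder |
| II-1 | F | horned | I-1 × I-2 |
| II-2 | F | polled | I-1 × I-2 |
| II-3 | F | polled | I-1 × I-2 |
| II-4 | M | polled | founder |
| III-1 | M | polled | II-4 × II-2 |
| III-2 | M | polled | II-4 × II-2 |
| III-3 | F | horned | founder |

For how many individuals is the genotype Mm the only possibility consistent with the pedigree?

3

Obligate heterozygotes: I-1 is polled so carries M and passed m to II-1 (mm), so I-1 is Mm; II-2 is polled so carries M and received m from I-2 (mm), so II-2 is Mm; II-3 is polled so carries M and received m from I-2 (mm), so II-3 is Mm.
Every other individual is either homozygous by phenotype or has at least one consistent homozygous assignment, so the count is 3.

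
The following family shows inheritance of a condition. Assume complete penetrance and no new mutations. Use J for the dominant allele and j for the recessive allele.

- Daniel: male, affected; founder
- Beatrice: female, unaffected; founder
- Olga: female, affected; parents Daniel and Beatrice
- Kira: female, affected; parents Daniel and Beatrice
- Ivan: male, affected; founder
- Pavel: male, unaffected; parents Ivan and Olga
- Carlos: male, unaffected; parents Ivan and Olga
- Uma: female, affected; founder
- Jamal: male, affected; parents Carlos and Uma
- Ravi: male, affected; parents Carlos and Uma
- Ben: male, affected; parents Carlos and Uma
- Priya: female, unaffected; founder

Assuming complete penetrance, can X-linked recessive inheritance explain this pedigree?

Under X-linked recessive, Pavel (unaffected, male) cannot arise from Ivan (affected) × Olga (affected).

No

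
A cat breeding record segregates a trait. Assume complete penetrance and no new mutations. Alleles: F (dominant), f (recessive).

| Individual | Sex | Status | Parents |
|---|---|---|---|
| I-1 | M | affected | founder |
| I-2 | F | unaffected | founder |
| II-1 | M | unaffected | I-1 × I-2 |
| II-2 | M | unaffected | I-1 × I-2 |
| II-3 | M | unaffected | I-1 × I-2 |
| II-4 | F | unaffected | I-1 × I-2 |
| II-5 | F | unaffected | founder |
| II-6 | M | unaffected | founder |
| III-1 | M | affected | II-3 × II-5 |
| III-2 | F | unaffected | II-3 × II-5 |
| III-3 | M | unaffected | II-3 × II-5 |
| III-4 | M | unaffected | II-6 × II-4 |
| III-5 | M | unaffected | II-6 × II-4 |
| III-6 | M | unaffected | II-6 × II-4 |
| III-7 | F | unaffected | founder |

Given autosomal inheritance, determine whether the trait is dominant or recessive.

II-3 and II-5 are both unaffected yet have an affected child III-1. Under dominance, an affected child requires at least one affected parent, so the trait cannot be dominant.

recessive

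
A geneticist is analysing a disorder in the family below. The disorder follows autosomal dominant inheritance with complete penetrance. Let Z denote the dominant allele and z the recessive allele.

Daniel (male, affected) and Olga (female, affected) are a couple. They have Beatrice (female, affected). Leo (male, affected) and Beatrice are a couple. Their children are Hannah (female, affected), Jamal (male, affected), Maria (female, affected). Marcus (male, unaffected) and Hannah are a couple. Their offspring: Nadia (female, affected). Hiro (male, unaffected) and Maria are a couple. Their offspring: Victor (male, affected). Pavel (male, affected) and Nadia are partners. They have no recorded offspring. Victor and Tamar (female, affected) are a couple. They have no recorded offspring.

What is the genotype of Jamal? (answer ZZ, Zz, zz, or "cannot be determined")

cannot be determined

Jamal's phenotype allows ZZ or Zz, and no parent or child forces a single allele at both positions; consistent genotype assignments exist with Jamal as ZZ or Zz.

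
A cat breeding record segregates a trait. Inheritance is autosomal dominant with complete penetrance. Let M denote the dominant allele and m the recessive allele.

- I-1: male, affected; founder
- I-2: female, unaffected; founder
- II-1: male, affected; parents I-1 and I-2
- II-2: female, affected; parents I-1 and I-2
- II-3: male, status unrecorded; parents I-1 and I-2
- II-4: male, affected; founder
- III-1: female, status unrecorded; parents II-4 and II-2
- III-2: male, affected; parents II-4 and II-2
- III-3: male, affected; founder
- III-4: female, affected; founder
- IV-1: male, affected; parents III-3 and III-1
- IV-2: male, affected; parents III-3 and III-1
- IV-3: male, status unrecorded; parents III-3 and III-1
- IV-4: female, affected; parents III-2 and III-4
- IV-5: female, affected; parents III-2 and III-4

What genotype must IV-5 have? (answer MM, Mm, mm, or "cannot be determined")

IV-5's phenotype allows MM or Mm, and no parent or child forces a single allele at both positions; consistent genotype assignments exist with IV-5 as MM or Mm.

cannot be determined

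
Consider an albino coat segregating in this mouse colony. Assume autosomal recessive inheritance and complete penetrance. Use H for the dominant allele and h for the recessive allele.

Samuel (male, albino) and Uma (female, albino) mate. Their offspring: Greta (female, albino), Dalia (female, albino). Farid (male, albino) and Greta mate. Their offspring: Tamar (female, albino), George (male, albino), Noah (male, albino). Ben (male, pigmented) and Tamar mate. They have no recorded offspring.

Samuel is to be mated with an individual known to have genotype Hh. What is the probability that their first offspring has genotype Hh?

1/2

Samuel is albino, so Samuel is hh.
The cross gives 1/2 Hh : 1/2 hh, so P(offspring has genotype Hh) = 1/2.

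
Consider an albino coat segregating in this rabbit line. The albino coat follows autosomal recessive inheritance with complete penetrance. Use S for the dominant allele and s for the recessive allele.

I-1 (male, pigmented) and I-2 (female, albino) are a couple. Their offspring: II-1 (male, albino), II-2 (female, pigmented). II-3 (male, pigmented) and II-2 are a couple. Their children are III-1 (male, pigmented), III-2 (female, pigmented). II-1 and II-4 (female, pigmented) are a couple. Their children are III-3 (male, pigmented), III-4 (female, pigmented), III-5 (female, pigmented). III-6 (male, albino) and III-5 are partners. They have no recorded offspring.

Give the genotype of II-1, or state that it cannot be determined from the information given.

II-1 is albino, so II-1 is ss.

ss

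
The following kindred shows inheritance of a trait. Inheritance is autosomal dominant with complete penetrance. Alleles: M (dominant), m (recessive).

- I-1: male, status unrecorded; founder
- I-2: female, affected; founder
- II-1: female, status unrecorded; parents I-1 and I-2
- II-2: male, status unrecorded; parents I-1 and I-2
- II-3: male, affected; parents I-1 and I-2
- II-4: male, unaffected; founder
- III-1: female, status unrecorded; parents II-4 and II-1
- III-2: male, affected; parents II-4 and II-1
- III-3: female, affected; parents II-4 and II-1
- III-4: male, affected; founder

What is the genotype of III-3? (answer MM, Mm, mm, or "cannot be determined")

Mm

From phenotype alone, III-3 is MM or Mm.
III-3 is affected so carries M and received m from II-4 (mm), so III-3 is Mm.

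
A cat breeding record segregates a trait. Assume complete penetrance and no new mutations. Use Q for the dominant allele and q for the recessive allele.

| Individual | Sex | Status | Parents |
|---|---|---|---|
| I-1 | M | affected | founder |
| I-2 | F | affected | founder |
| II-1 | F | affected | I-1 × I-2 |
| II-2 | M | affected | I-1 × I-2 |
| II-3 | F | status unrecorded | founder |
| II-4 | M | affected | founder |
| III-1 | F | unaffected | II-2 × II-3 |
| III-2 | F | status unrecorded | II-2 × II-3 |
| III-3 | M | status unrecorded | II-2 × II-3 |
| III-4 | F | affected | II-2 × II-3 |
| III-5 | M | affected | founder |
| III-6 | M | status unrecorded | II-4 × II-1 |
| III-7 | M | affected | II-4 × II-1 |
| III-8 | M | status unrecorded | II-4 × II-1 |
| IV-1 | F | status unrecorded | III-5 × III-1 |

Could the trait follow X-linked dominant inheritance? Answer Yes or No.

No

Under X-linked dominant, III-1 (unaffected, female) cannot arise from II-2 (affected) × II-3 (unrecorded).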